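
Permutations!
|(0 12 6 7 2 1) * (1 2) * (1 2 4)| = |(0 12 6 7 2 4 1)| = 7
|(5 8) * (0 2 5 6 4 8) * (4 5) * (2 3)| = |(0 3 2 4 8 6 5)| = 7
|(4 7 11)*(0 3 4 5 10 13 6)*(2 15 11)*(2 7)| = 10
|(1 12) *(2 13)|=|(1 12)(2 13)|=2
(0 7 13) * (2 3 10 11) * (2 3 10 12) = (0 7 13)(2 10 11 3 12) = [7, 1, 10, 12, 4, 5, 6, 13, 8, 9, 11, 3, 2, 0]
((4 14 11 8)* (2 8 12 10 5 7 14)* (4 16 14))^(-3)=(2 5 11 8 7 12 16 4 10 14)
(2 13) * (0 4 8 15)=(0 4 8 15)(2 13)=[4, 1, 13, 3, 8, 5, 6, 7, 15, 9, 10, 11, 12, 2, 14, 0]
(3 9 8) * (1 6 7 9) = [0, 6, 2, 1, 4, 5, 7, 9, 3, 8] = (1 6 7 9 8 3)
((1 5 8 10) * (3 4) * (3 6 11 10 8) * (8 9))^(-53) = (1 4 10 3 11 5 6)(8 9)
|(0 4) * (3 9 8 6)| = |(0 4)(3 9 8 6)| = 4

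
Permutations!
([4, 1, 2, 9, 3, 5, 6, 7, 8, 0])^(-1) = [9, 1, 2, 4, 0, 5, 6, 7, 8, 3]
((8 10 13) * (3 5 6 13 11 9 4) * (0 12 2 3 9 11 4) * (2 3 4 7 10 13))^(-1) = (0 9 4 2 6 5 3 12)(7 10)(8 13) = ((0 12 3 5 6 2 4 9)(7 10)(8 13))^(-1)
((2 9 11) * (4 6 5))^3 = ((2 9 11)(4 6 5))^3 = (11)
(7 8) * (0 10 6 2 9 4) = (0 10 6 2 9 4)(7 8) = [10, 1, 9, 3, 0, 5, 2, 8, 7, 4, 6]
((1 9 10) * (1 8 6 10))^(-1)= (1 9)(6 8 10)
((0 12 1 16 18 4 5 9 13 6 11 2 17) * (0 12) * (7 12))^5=(1 9 17 18 6 12 5 2 16 13 7 4 11)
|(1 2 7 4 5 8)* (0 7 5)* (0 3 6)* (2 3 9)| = |(0 7 4 9 2 5 8 1 3 6)| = 10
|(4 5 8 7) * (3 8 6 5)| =|(3 8 7 4)(5 6)| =4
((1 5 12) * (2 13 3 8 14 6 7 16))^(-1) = (1 12 5)(2 16 7 6 14 8 3 13)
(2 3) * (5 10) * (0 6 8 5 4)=[6, 1, 3, 2, 0, 10, 8, 7, 5, 9, 4]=(0 6 8 5 10 4)(2 3)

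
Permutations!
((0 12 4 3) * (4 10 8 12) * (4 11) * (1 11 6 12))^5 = ((0 6 12 10 8 1 11 4 3))^5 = (0 1 6 11 12 4 10 3 8)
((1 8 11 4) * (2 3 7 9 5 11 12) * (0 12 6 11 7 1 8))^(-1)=((0 12 2 3 1)(4 8 6 11)(5 7 9))^(-1)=(0 1 3 2 12)(4 11 6 8)(5 9 7)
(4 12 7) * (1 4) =(1 4 12 7) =[0, 4, 2, 3, 12, 5, 6, 1, 8, 9, 10, 11, 7]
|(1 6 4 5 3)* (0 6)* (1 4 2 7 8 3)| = 9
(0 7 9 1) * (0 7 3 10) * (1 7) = (0 3 10)(7 9) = [3, 1, 2, 10, 4, 5, 6, 9, 8, 7, 0]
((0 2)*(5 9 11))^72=((0 2)(5 9 11))^72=(11)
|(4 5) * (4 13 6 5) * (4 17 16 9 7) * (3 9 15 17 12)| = 15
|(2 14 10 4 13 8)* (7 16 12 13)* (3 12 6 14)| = 30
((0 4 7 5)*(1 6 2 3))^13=((0 4 7 5)(1 6 2 3))^13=(0 4 7 5)(1 6 2 3)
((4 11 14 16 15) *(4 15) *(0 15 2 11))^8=(0 15 2 11 14 16 4)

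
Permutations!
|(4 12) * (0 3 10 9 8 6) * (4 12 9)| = 7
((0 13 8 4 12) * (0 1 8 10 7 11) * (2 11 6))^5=(0 2 7 13 11 6 10)(1 8 4 12)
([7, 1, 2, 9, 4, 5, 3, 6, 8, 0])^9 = [9, 1, 2, 6, 4, 5, 7, 0, 8, 3]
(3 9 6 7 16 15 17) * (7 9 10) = (3 10 7 16 15 17)(6 9) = [0, 1, 2, 10, 4, 5, 9, 16, 8, 6, 7, 11, 12, 13, 14, 17, 15, 3]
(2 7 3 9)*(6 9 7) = [0, 1, 6, 7, 4, 5, 9, 3, 8, 2] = (2 6 9)(3 7)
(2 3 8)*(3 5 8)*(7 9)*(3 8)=(2 5 3 8)(7 9)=[0, 1, 5, 8, 4, 3, 6, 9, 2, 7]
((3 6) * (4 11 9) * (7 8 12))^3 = (12)(3 6) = ((3 6)(4 11 9)(7 8 12))^3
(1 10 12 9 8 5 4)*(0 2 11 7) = [2, 10, 11, 3, 1, 4, 6, 0, 5, 8, 12, 7, 9] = (0 2 11 7)(1 10 12 9 8 5 4)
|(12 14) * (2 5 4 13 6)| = 10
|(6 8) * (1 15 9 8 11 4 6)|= |(1 15 9 8)(4 6 11)|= 12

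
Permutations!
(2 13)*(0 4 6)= (0 4 6)(2 13)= [4, 1, 13, 3, 6, 5, 0, 7, 8, 9, 10, 11, 12, 2]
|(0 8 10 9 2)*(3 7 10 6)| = |(0 8 6 3 7 10 9 2)| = 8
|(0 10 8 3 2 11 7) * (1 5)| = |(0 10 8 3 2 11 7)(1 5)| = 14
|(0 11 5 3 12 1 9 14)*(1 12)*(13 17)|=|(0 11 5 3 1 9 14)(13 17)|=14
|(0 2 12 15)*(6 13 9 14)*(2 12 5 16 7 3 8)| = 12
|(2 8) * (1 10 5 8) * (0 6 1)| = |(0 6 1 10 5 8 2)| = 7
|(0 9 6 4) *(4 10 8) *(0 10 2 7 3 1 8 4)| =8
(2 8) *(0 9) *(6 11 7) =[9, 1, 8, 3, 4, 5, 11, 6, 2, 0, 10, 7] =(0 9)(2 8)(6 11 7)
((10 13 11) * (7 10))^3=(7 11 13 10)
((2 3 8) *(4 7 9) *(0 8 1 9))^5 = (0 9 2 7 1 8 4 3)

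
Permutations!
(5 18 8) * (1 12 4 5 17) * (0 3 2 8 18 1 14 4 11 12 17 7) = (18)(0 3 2 8 7)(1 17 14 4 5)(11 12) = [3, 17, 8, 2, 5, 1, 6, 0, 7, 9, 10, 12, 11, 13, 4, 15, 16, 14, 18]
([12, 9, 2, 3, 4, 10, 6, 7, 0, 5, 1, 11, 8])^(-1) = [8, 10, 2, 3, 4, 9, 6, 7, 12, 1, 5, 11, 0]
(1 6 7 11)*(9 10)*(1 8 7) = (1 6)(7 11 8)(9 10) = [0, 6, 2, 3, 4, 5, 1, 11, 7, 10, 9, 8]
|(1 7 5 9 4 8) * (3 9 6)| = |(1 7 5 6 3 9 4 8)| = 8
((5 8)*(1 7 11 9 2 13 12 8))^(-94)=(1 13 7 12 11 8 9 5 2)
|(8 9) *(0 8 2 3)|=5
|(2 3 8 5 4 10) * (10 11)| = |(2 3 8 5 4 11 10)| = 7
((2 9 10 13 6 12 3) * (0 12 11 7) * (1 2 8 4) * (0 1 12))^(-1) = (1 7 11 6 13 10 9 2)(3 12 4 8)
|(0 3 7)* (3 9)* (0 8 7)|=6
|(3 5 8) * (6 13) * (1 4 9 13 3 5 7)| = |(1 4 9 13 6 3 7)(5 8)| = 14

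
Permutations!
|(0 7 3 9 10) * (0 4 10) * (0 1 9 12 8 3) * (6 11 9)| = |(0 7)(1 6 11 9)(3 12 8)(4 10)| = 12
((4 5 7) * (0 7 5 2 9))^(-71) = ((0 7 4 2 9))^(-71) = (0 9 2 4 7)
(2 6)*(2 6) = [0, 1, 2, 3, 4, 5, 6] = (6)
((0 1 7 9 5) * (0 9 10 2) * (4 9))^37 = ((0 1 7 10 2)(4 9 5))^37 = (0 7 2 1 10)(4 9 5)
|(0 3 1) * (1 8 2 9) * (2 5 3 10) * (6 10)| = 6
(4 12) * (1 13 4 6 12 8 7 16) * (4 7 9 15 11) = (1 13 7 16)(4 8 9 15 11)(6 12) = [0, 13, 2, 3, 8, 5, 12, 16, 9, 15, 10, 4, 6, 7, 14, 11, 1]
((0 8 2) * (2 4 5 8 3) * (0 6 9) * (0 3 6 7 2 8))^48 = ((0 6 9 3 8 4 5)(2 7))^48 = (0 5 4 8 3 9 6)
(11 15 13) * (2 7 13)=(2 7 13 11 15)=[0, 1, 7, 3, 4, 5, 6, 13, 8, 9, 10, 15, 12, 11, 14, 2]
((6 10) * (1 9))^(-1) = (1 9)(6 10)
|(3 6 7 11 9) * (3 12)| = |(3 6 7 11 9 12)| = 6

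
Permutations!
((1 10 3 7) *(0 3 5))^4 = ((0 3 7 1 10 5))^4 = (0 10 7)(1 3 5)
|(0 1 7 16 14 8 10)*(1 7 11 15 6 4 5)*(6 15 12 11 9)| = |(0 7 16 14 8 10)(1 9 6 4 5)(11 12)| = 30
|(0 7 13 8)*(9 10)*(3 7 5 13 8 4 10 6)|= |(0 5 13 4 10 9 6 3 7 8)|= 10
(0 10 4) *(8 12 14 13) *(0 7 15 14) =[10, 1, 2, 3, 7, 5, 6, 15, 12, 9, 4, 11, 0, 8, 13, 14] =(0 10 4 7 15 14 13 8 12)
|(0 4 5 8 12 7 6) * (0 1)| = 8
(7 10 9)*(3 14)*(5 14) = [0, 1, 2, 5, 4, 14, 6, 10, 8, 7, 9, 11, 12, 13, 3] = (3 5 14)(7 10 9)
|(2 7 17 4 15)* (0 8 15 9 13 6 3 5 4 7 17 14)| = |(0 8 15 2 17 7 14)(3 5 4 9 13 6)| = 42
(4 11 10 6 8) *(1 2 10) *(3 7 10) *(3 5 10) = [0, 2, 5, 7, 11, 10, 8, 3, 4, 9, 6, 1] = (1 2 5 10 6 8 4 11)(3 7)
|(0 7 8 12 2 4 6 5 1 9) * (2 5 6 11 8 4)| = 9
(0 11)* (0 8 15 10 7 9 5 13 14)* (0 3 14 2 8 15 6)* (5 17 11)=(0 5 13 2 8 6)(3 14)(7 9 17 11 15 10)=[5, 1, 8, 14, 4, 13, 0, 9, 6, 17, 7, 15, 12, 2, 3, 10, 16, 11]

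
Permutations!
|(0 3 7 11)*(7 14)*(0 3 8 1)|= |(0 8 1)(3 14 7 11)|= 12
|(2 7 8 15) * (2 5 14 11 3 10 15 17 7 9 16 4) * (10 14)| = |(2 9 16 4)(3 14 11)(5 10 15)(7 8 17)| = 12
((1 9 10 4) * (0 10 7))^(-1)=((0 10 4 1 9 7))^(-1)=(0 7 9 1 4 10)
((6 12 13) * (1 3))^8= (6 13 12)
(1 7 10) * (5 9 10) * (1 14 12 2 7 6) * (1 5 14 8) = [0, 6, 7, 3, 4, 9, 5, 14, 1, 10, 8, 11, 2, 13, 12] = (1 6 5 9 10 8)(2 7 14 12)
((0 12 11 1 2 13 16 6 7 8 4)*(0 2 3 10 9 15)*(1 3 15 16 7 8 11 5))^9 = (0 15 1 5 12)(2 8 16 10 11 13 4 6 9 3 7)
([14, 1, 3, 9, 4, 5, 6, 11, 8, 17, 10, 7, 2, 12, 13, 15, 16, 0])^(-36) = [2, 1, 0, 14, 4, 5, 6, 7, 8, 13, 10, 11, 17, 9, 3, 15, 16, 12]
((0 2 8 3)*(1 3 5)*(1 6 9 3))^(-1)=(0 3 9 6 5 8 2)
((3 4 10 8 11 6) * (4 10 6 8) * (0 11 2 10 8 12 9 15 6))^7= ((0 11 12 9 15 6 3 8 2 10 4))^7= (0 8 9 4 3 12 10 6 11 2 15)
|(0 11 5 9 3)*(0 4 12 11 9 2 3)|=6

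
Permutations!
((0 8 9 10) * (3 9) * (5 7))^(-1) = (0 10 9 3 8)(5 7)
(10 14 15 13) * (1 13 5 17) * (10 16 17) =(1 13 16 17)(5 10 14 15) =[0, 13, 2, 3, 4, 10, 6, 7, 8, 9, 14, 11, 12, 16, 15, 5, 17, 1]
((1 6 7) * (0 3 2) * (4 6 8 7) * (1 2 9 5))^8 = (9)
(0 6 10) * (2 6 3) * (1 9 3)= (0 1 9 3 2 6 10)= [1, 9, 6, 2, 4, 5, 10, 7, 8, 3, 0]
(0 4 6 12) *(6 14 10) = (0 4 14 10 6 12) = [4, 1, 2, 3, 14, 5, 12, 7, 8, 9, 6, 11, 0, 13, 10]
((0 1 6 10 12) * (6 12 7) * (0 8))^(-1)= ((0 1 12 8)(6 10 7))^(-1)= (0 8 12 1)(6 7 10)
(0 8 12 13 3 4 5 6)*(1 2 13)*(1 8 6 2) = (0 6)(2 13 3 4 5)(8 12) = [6, 1, 13, 4, 5, 2, 0, 7, 12, 9, 10, 11, 8, 3]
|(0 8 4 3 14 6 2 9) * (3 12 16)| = 10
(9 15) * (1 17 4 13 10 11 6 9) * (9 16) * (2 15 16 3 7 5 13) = (1 17 4 2 15)(3 7 5 13 10 11 6)(9 16) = [0, 17, 15, 7, 2, 13, 3, 5, 8, 16, 11, 6, 12, 10, 14, 1, 9, 4]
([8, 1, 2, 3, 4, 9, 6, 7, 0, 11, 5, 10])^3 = (0 8)(5 10 11 9)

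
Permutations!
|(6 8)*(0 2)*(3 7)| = |(0 2)(3 7)(6 8)| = 2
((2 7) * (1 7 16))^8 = ((1 7 2 16))^8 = (16)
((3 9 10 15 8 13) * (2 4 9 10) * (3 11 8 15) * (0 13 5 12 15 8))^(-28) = ((0 13 11)(2 4 9)(3 10)(5 12 15 8))^(-28) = (15)(0 11 13)(2 9 4)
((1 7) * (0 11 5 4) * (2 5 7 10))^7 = (0 4 5 2 10 1 7 11)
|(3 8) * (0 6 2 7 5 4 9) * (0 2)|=|(0 6)(2 7 5 4 9)(3 8)|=10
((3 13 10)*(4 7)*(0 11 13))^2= ((0 11 13 10 3)(4 7))^2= (0 13 3 11 10)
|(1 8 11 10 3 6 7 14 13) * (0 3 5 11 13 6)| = |(0 3)(1 8 13)(5 11 10)(6 7 14)| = 6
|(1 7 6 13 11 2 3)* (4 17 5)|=|(1 7 6 13 11 2 3)(4 17 5)|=21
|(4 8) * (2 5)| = |(2 5)(4 8)| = 2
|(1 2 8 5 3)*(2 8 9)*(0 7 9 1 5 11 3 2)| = |(0 7 9)(1 8 11 3 5 2)| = 6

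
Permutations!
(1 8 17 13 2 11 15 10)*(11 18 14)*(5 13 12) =(1 8 17 12 5 13 2 18 14 11 15 10) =[0, 8, 18, 3, 4, 13, 6, 7, 17, 9, 1, 15, 5, 2, 11, 10, 16, 12, 14]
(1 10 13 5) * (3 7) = (1 10 13 5)(3 7) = [0, 10, 2, 7, 4, 1, 6, 3, 8, 9, 13, 11, 12, 5]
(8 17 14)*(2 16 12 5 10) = (2 16 12 5 10)(8 17 14) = [0, 1, 16, 3, 4, 10, 6, 7, 17, 9, 2, 11, 5, 13, 8, 15, 12, 14]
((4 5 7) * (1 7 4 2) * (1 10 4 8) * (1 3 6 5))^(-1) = ((1 7 2 10 4)(3 6 5 8))^(-1) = (1 4 10 2 7)(3 8 5 6)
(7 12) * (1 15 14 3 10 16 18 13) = [0, 15, 2, 10, 4, 5, 6, 12, 8, 9, 16, 11, 7, 1, 3, 14, 18, 17, 13] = (1 15 14 3 10 16 18 13)(7 12)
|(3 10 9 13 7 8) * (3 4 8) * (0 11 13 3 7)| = 6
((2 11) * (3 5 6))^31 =((2 11)(3 5 6))^31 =(2 11)(3 5 6)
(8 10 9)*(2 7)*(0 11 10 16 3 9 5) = (0 11 10 5)(2 7)(3 9 8 16) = [11, 1, 7, 9, 4, 0, 6, 2, 16, 8, 5, 10, 12, 13, 14, 15, 3]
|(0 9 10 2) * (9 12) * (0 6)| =6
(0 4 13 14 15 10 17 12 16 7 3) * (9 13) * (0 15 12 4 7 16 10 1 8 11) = (0 7 3 15 1 8 11)(4 9 13 14 12 10 17) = [7, 8, 2, 15, 9, 5, 6, 3, 11, 13, 17, 0, 10, 14, 12, 1, 16, 4]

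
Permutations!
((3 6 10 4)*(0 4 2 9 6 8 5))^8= (10)(0 8 4 5 3)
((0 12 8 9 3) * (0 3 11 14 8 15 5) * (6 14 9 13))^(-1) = (0 5 15 12)(6 13 8 14)(9 11)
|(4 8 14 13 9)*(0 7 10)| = 15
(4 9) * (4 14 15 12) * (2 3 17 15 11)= (2 3 17 15 12 4 9 14 11)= [0, 1, 3, 17, 9, 5, 6, 7, 8, 14, 10, 2, 4, 13, 11, 12, 16, 15]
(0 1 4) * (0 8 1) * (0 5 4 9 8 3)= (0 5 4 3)(1 9 8)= [5, 9, 2, 0, 3, 4, 6, 7, 1, 8]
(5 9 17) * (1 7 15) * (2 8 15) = (1 7 2 8 15)(5 9 17) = [0, 7, 8, 3, 4, 9, 6, 2, 15, 17, 10, 11, 12, 13, 14, 1, 16, 5]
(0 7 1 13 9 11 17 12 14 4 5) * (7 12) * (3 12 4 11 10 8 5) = [4, 13, 2, 12, 3, 0, 6, 1, 5, 10, 8, 17, 14, 9, 11, 15, 16, 7] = (0 4 3 12 14 11 17 7 1 13 9 10 8 5)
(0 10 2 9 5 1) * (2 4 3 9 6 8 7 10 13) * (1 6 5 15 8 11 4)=(0 13 2 5 6 11 4 3 9 15 8 7 10 1)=[13, 0, 5, 9, 3, 6, 11, 10, 7, 15, 1, 4, 12, 2, 14, 8]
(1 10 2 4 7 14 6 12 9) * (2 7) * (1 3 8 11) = (1 10 7 14 6 12 9 3 8 11)(2 4) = [0, 10, 4, 8, 2, 5, 12, 14, 11, 3, 7, 1, 9, 13, 6]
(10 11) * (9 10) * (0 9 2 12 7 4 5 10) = (0 9)(2 12 7 4 5 10 11) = [9, 1, 12, 3, 5, 10, 6, 4, 8, 0, 11, 2, 7]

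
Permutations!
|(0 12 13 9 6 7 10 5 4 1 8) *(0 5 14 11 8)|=|(0 12 13 9 6 7 10 14 11 8 5 4 1)|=13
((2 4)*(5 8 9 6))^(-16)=((2 4)(5 8 9 6))^(-16)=(9)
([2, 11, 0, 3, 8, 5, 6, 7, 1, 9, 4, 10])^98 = (1 4 11 8 10)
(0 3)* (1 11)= [3, 11, 2, 0, 4, 5, 6, 7, 8, 9, 10, 1]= (0 3)(1 11)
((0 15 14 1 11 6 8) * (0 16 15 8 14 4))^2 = (0 16 4 8 15)(1 6)(11 14)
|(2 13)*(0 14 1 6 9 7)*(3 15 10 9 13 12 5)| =13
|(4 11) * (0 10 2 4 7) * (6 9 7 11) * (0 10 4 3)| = 8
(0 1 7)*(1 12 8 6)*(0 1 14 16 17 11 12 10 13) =(0 10 13)(1 7)(6 14 16 17 11 12 8) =[10, 7, 2, 3, 4, 5, 14, 1, 6, 9, 13, 12, 8, 0, 16, 15, 17, 11]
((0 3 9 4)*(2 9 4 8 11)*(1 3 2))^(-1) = (0 4 3 1 11 8 9 2)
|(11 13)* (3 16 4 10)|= |(3 16 4 10)(11 13)|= 4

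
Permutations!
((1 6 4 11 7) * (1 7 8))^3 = (1 11 6 8 4)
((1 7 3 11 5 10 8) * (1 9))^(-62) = (1 3 5 8)(7 11 10 9)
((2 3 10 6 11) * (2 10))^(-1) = (2 3)(6 10 11)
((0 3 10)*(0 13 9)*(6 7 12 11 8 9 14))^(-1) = (0 9 8 11 12 7 6 14 13 10 3)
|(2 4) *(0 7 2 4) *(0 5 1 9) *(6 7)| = 7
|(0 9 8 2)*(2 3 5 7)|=|(0 9 8 3 5 7 2)|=7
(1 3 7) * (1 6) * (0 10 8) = (0 10 8)(1 3 7 6) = [10, 3, 2, 7, 4, 5, 1, 6, 0, 9, 8]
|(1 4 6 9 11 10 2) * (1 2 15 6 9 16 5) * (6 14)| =|(1 4 9 11 10 15 14 6 16 5)| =10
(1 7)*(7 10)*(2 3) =(1 10 7)(2 3) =[0, 10, 3, 2, 4, 5, 6, 1, 8, 9, 7]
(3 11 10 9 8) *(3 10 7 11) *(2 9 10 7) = [0, 1, 9, 3, 4, 5, 6, 11, 7, 8, 10, 2] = (2 9 8 7 11)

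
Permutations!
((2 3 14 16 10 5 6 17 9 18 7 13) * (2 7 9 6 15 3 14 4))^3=((2 14 16 10 5 15 3 4)(6 17)(7 13)(9 18))^3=(2 10 3 14 5 4 16 15)(6 17)(7 13)(9 18)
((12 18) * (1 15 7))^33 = (12 18)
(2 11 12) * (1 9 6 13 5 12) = (1 9 6 13 5 12 2 11) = [0, 9, 11, 3, 4, 12, 13, 7, 8, 6, 10, 1, 2, 5]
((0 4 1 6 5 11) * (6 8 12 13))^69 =((0 4 1 8 12 13 6 5 11))^69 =(0 6 8)(1 11 13)(4 5 12)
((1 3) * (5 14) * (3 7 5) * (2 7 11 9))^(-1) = ((1 11 9 2 7 5 14 3))^(-1) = (1 3 14 5 7 2 9 11)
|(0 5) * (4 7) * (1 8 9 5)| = |(0 1 8 9 5)(4 7)| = 10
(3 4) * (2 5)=[0, 1, 5, 4, 3, 2]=(2 5)(3 4)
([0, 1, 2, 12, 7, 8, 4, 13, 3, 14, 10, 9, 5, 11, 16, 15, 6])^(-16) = [0, 1, 2, 3, 4, 5, 6, 7, 8, 9, 10, 11, 12, 13, 14, 15, 16]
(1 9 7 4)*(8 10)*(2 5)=(1 9 7 4)(2 5)(8 10)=[0, 9, 5, 3, 1, 2, 6, 4, 10, 7, 8]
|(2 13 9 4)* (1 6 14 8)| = 4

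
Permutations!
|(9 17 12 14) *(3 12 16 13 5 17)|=4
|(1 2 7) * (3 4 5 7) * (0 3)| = |(0 3 4 5 7 1 2)| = 7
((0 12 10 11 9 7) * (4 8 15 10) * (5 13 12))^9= ((0 5 13 12 4 8 15 10 11 9 7))^9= (0 9 10 8 12 5 7 11 15 4 13)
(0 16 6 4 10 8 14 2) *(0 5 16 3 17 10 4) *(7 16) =(0 3 17 10 8 14 2 5 7 16 6) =[3, 1, 5, 17, 4, 7, 0, 16, 14, 9, 8, 11, 12, 13, 2, 15, 6, 10]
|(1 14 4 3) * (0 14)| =5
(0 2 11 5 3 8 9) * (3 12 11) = (0 2 3 8 9)(5 12 11) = [2, 1, 3, 8, 4, 12, 6, 7, 9, 0, 10, 5, 11]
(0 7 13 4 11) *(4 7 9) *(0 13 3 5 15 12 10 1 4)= (0 9)(1 4 11 13 7 3 5 15 12 10)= [9, 4, 2, 5, 11, 15, 6, 3, 8, 0, 1, 13, 10, 7, 14, 12]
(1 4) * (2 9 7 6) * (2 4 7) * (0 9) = (0 9 2)(1 7 6 4) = [9, 7, 0, 3, 1, 5, 4, 6, 8, 2]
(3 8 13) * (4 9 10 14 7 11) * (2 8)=(2 8 13 3)(4 9 10 14 7 11)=[0, 1, 8, 2, 9, 5, 6, 11, 13, 10, 14, 4, 12, 3, 7]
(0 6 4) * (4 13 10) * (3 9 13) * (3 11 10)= (0 6 11 10 4)(3 9 13)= [6, 1, 2, 9, 0, 5, 11, 7, 8, 13, 4, 10, 12, 3]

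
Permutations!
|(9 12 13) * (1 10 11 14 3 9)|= 8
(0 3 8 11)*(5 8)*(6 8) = (0 3 5 6 8 11) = [3, 1, 2, 5, 4, 6, 8, 7, 11, 9, 10, 0]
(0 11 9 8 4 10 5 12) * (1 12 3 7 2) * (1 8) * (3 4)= (0 11 9 1 12)(2 8 3 7)(4 10 5)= [11, 12, 8, 7, 10, 4, 6, 2, 3, 1, 5, 9, 0]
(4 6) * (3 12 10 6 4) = (3 12 10 6) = [0, 1, 2, 12, 4, 5, 3, 7, 8, 9, 6, 11, 10]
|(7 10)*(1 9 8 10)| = 5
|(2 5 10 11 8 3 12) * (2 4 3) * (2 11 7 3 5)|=6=|(3 12 4 5 10 7)(8 11)|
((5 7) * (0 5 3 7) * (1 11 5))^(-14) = (0 11)(1 5)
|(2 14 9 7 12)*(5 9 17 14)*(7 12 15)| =|(2 5 9 12)(7 15)(14 17)| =4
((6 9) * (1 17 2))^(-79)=(1 2 17)(6 9)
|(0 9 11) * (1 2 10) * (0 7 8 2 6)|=9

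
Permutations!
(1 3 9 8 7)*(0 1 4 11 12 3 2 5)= (0 1 2 5)(3 9 8 7 4 11 12)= [1, 2, 5, 9, 11, 0, 6, 4, 7, 8, 10, 12, 3]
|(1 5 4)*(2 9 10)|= |(1 5 4)(2 9 10)|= 3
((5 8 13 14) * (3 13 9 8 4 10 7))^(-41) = ((3 13 14 5 4 10 7)(8 9))^(-41) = (3 13 14 5 4 10 7)(8 9)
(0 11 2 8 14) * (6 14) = (0 11 2 8 6 14) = [11, 1, 8, 3, 4, 5, 14, 7, 6, 9, 10, 2, 12, 13, 0]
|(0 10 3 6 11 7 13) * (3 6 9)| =|(0 10 6 11 7 13)(3 9)| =6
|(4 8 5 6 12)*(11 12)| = |(4 8 5 6 11 12)| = 6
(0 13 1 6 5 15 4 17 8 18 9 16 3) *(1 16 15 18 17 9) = (0 13 16 3)(1 6 5 18)(4 9 15)(8 17) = [13, 6, 2, 0, 9, 18, 5, 7, 17, 15, 10, 11, 12, 16, 14, 4, 3, 8, 1]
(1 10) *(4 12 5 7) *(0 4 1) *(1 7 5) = (0 4 12 1 10) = [4, 10, 2, 3, 12, 5, 6, 7, 8, 9, 0, 11, 1]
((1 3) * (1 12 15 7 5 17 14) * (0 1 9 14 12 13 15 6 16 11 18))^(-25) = (0 1 3 13 15 7 5 17 12 6 16 11 18)(9 14)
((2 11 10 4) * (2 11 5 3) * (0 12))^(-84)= (12)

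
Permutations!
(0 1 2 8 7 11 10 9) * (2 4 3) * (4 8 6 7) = [1, 8, 6, 2, 3, 5, 7, 11, 4, 0, 9, 10] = (0 1 8 4 3 2 6 7 11 10 9)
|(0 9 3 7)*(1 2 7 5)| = 7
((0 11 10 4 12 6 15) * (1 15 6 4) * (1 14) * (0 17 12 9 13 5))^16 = (0 1 4)(5 14 12)(9 11 15)(10 17 13)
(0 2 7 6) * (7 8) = (0 2 8 7 6) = [2, 1, 8, 3, 4, 5, 0, 6, 7]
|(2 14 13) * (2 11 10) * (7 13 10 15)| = |(2 14 10)(7 13 11 15)| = 12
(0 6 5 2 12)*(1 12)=[6, 12, 1, 3, 4, 2, 5, 7, 8, 9, 10, 11, 0]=(0 6 5 2 1 12)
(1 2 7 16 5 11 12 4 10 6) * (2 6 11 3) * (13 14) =[0, 6, 7, 2, 10, 3, 1, 16, 8, 9, 11, 12, 4, 14, 13, 15, 5] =(1 6)(2 7 16 5 3)(4 10 11 12)(13 14)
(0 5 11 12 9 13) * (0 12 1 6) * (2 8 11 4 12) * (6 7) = [5, 7, 8, 3, 12, 4, 0, 6, 11, 13, 10, 1, 9, 2] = (0 5 4 12 9 13 2 8 11 1 7 6)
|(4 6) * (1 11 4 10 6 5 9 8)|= |(1 11 4 5 9 8)(6 10)|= 6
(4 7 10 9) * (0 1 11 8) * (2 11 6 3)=(0 1 6 3 2 11 8)(4 7 10 9)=[1, 6, 11, 2, 7, 5, 3, 10, 0, 4, 9, 8]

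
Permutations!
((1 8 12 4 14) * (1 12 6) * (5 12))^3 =(4 12 5 14) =((1 8 6)(4 14 5 12))^3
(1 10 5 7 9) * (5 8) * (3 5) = [0, 10, 2, 5, 4, 7, 6, 9, 3, 1, 8] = (1 10 8 3 5 7 9)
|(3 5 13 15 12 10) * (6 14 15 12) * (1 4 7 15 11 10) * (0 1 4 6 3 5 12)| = |(0 1 6 14 11 10 5 13)(3 12 4 7 15)| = 40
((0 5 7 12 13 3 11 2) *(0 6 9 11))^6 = ((0 5 7 12 13 3)(2 6 9 11))^6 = (13)(2 9)(6 11)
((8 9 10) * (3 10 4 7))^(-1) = (3 7 4 9 8 10)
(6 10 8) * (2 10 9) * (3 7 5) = (2 10 8 6 9)(3 7 5) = [0, 1, 10, 7, 4, 3, 9, 5, 6, 2, 8]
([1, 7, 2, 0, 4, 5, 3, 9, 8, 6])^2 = [7, 9, 2, 1, 4, 5, 0, 6, 8, 3]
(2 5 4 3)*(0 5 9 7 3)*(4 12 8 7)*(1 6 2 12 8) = [5, 6, 9, 12, 0, 8, 2, 3, 7, 4, 10, 11, 1] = (0 5 8 7 3 12 1 6 2 9 4)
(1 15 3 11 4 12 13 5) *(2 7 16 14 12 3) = (1 15 2 7 16 14 12 13 5)(3 11 4) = [0, 15, 7, 11, 3, 1, 6, 16, 8, 9, 10, 4, 13, 5, 12, 2, 14]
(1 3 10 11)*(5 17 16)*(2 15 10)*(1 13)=(1 3 2 15 10 11 13)(5 17 16)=[0, 3, 15, 2, 4, 17, 6, 7, 8, 9, 11, 13, 12, 1, 14, 10, 5, 16]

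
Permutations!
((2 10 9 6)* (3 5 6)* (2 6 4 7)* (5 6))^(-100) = (2 6)(3 7)(4 9)(5 10)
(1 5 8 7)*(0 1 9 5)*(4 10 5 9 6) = (0 1)(4 10 5 8 7 6) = [1, 0, 2, 3, 10, 8, 4, 6, 7, 9, 5]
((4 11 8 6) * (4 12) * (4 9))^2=(4 8 12)(6 9 11)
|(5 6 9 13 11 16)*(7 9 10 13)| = 6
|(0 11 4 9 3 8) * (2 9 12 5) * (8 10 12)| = |(0 11 4 8)(2 9 3 10 12 5)| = 12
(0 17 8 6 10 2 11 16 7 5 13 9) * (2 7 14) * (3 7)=(0 17 8 6 10 3 7 5 13 9)(2 11 16 14)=[17, 1, 11, 7, 4, 13, 10, 5, 6, 0, 3, 16, 12, 9, 2, 15, 14, 8]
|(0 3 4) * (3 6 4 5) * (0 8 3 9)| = 7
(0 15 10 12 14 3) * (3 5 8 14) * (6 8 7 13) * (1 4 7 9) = (0 15 10 12 3)(1 4 7 13 6 8 14 5 9) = [15, 4, 2, 0, 7, 9, 8, 13, 14, 1, 12, 11, 3, 6, 5, 10]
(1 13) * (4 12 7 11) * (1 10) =[0, 13, 2, 3, 12, 5, 6, 11, 8, 9, 1, 4, 7, 10] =(1 13 10)(4 12 7 11)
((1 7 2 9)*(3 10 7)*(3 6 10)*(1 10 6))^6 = (2 10)(7 9)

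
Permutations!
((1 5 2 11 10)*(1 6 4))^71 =(1 5 2 11 10 6 4)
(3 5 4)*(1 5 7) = (1 5 4 3 7) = [0, 5, 2, 7, 3, 4, 6, 1]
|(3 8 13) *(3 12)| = 4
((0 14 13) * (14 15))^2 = ((0 15 14 13))^2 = (0 14)(13 15)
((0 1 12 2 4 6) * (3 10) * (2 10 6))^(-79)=((0 1 12 10 3 6)(2 4))^(-79)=(0 6 3 10 12 1)(2 4)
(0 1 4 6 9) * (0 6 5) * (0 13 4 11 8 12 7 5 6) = (0 1 11 8 12 7 5 13 4 6 9) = [1, 11, 2, 3, 6, 13, 9, 5, 12, 0, 10, 8, 7, 4]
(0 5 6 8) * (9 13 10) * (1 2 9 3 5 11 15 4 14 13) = (0 11 15 4 14 13 10 3 5 6 8)(1 2 9) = [11, 2, 9, 5, 14, 6, 8, 7, 0, 1, 3, 15, 12, 10, 13, 4]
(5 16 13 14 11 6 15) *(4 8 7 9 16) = (4 8 7 9 16 13 14 11 6 15 5) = [0, 1, 2, 3, 8, 4, 15, 9, 7, 16, 10, 6, 12, 14, 11, 5, 13]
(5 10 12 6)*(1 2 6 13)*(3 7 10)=(1 2 6 5 3 7 10 12 13)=[0, 2, 6, 7, 4, 3, 5, 10, 8, 9, 12, 11, 13, 1]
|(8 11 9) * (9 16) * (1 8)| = |(1 8 11 16 9)| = 5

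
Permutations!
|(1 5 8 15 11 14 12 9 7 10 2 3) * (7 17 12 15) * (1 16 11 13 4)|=39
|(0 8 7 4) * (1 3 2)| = |(0 8 7 4)(1 3 2)| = 12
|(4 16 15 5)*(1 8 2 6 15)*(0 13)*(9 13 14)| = 8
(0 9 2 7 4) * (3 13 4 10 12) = (0 9 2 7 10 12 3 13 4) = [9, 1, 7, 13, 0, 5, 6, 10, 8, 2, 12, 11, 3, 4]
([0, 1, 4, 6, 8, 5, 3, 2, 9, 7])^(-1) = (2 7 9 8 4)(3 6)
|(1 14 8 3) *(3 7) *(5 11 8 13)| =8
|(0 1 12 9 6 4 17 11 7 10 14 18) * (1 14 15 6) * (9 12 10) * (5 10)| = 30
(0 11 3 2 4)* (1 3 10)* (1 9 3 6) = (0 11 10 9 3 2 4)(1 6) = [11, 6, 4, 2, 0, 5, 1, 7, 8, 3, 9, 10]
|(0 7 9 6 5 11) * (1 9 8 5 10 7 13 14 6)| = |(0 13 14 6 10 7 8 5 11)(1 9)| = 18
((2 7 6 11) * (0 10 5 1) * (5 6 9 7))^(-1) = (0 1 5 2 11 6 10)(7 9)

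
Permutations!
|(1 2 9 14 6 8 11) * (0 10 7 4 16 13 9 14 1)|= 13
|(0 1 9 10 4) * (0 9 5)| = 3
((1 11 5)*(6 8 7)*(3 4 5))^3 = (1 4 11 5 3)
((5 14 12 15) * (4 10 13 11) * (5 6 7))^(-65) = ((4 10 13 11)(5 14 12 15 6 7))^(-65) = (4 11 13 10)(5 14 12 15 6 7)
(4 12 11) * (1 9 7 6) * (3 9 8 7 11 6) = (1 8 7 3 9 11 4 12 6) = [0, 8, 2, 9, 12, 5, 1, 3, 7, 11, 10, 4, 6]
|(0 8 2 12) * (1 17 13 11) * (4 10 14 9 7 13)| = 36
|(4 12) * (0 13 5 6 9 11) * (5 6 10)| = 10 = |(0 13 6 9 11)(4 12)(5 10)|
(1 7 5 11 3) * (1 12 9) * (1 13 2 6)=(1 7 5 11 3 12 9 13 2 6)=[0, 7, 6, 12, 4, 11, 1, 5, 8, 13, 10, 3, 9, 2]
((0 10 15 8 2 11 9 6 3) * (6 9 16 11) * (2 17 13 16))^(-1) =(0 3 6 2 11 16 13 17 8 15 10)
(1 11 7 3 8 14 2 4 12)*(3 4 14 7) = (1 11 3 8 7 4 12)(2 14) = [0, 11, 14, 8, 12, 5, 6, 4, 7, 9, 10, 3, 1, 13, 2]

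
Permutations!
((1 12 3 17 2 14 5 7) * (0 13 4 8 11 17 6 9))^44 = ((0 13 4 8 11 17 2 14 5 7 1 12 3 6 9))^44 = (0 9 6 3 12 1 7 5 14 2 17 11 8 4 13)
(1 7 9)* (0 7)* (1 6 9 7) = [1, 0, 2, 3, 4, 5, 9, 7, 8, 6] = (0 1)(6 9)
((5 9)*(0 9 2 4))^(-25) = ((0 9 5 2 4))^(-25) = (9)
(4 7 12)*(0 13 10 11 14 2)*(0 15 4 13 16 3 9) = [16, 1, 15, 9, 7, 5, 6, 12, 8, 0, 11, 14, 13, 10, 2, 4, 3] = (0 16 3 9)(2 15 4 7 12 13 10 11 14)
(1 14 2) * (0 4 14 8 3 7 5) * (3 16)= (0 4 14 2 1 8 16 3 7 5)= [4, 8, 1, 7, 14, 0, 6, 5, 16, 9, 10, 11, 12, 13, 2, 15, 3]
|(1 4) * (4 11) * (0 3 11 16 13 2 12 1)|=20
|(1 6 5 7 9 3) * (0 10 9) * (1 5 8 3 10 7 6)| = 4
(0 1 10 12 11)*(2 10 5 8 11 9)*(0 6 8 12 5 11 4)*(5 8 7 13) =[1, 11, 10, 3, 0, 12, 7, 13, 4, 2, 8, 6, 9, 5] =(0 1 11 6 7 13 5 12 9 2 10 8 4)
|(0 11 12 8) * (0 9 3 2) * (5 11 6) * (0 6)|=|(2 6 5 11 12 8 9 3)|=8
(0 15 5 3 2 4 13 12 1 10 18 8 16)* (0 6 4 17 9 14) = (0 15 5 3 2 17 9 14)(1 10 18 8 16 6 4 13 12) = [15, 10, 17, 2, 13, 3, 4, 7, 16, 14, 18, 11, 1, 12, 0, 5, 6, 9, 8]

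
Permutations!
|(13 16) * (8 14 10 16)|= |(8 14 10 16 13)|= 5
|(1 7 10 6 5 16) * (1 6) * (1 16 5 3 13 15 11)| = |(1 7 10 16 6 3 13 15 11)| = 9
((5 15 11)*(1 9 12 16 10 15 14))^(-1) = (1 14 5 11 15 10 16 12 9)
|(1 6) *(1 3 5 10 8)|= 6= |(1 6 3 5 10 8)|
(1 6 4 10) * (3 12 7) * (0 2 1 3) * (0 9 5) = [2, 6, 1, 12, 10, 0, 4, 9, 8, 5, 3, 11, 7] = (0 2 1 6 4 10 3 12 7 9 5)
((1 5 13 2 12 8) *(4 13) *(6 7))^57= ((1 5 4 13 2 12 8)(6 7))^57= (1 5 4 13 2 12 8)(6 7)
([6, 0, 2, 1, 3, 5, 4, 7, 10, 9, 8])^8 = [3, 4, 2, 6, 0, 5, 1, 7, 8, 9, 10]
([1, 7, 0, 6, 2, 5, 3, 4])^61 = [1, 7, 0, 6, 2, 5, 3, 4]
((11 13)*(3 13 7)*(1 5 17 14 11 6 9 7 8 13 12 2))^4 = ((1 5 17 14 11 8 13 6 9 7 3 12 2))^4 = (1 11 9 2 14 6 12 17 13 3 5 8 7)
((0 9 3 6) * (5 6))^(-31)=(0 6 5 3 9)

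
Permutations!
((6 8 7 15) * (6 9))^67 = (6 7 9 8 15) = ((6 8 7 15 9))^67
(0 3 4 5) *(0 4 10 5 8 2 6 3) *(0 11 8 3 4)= (0 11 8 2 6 4 3 10 5)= [11, 1, 6, 10, 3, 0, 4, 7, 2, 9, 5, 8]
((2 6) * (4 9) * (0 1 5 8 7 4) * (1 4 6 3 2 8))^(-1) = (0 9 4)(1 5)(2 3)(6 7 8)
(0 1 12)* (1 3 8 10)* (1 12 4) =(0 3 8 10 12)(1 4) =[3, 4, 2, 8, 1, 5, 6, 7, 10, 9, 12, 11, 0]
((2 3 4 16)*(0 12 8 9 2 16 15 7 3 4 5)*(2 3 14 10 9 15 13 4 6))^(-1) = ((16)(0 12 8 15 7 14 10 9 3 5)(2 6)(4 13))^(-1) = (16)(0 5 3 9 10 14 7 15 8 12)(2 6)(4 13)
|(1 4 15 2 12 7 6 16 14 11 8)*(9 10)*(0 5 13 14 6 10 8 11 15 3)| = 14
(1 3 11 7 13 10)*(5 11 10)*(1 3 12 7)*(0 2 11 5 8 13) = (0 2 11 1 12 7)(3 10)(8 13) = [2, 12, 11, 10, 4, 5, 6, 0, 13, 9, 3, 1, 7, 8]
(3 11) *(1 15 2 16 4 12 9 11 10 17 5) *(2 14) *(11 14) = (1 15 11 3 10 17 5)(2 16 4 12 9 14) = [0, 15, 16, 10, 12, 1, 6, 7, 8, 14, 17, 3, 9, 13, 2, 11, 4, 5]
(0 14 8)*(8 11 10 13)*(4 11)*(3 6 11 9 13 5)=(0 14 4 9 13 8)(3 6 11 10 5)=[14, 1, 2, 6, 9, 3, 11, 7, 0, 13, 5, 10, 12, 8, 4]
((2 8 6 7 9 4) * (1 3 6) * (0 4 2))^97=(0 4)(1 8 2 9 7 6 3)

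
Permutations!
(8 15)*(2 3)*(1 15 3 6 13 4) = (1 15 8 3 2 6 13 4) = [0, 15, 6, 2, 1, 5, 13, 7, 3, 9, 10, 11, 12, 4, 14, 8]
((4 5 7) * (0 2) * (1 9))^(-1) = (0 2)(1 9)(4 7 5)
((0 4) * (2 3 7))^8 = (2 7 3)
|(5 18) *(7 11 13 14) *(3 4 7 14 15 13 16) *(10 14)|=|(3 4 7 11 16)(5 18)(10 14)(13 15)|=10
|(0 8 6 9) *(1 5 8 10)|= |(0 10 1 5 8 6 9)|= 7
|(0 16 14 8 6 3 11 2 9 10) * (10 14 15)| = |(0 16 15 10)(2 9 14 8 6 3 11)| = 28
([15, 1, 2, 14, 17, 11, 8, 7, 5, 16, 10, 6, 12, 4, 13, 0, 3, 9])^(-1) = (0 15)(3 16 9 17 4 13 14)(5 8 6 11)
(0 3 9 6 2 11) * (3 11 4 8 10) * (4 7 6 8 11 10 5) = (0 10 3 9 8 5 4 11)(2 7 6) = [10, 1, 7, 9, 11, 4, 2, 6, 5, 8, 3, 0]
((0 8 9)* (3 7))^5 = (0 9 8)(3 7)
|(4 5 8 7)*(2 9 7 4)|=3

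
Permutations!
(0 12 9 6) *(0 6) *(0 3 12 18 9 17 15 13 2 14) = (0 18 9 3 12 17 15 13 2 14) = [18, 1, 14, 12, 4, 5, 6, 7, 8, 3, 10, 11, 17, 2, 0, 13, 16, 15, 9]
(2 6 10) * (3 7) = (2 6 10)(3 7) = [0, 1, 6, 7, 4, 5, 10, 3, 8, 9, 2]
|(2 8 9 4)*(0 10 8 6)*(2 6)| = 6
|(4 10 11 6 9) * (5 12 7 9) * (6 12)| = 6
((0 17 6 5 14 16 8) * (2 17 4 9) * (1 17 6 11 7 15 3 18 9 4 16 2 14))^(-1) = (0 8 16)(1 5 6 2 14 9 18 3 15 7 11 17)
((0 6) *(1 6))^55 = (0 1 6)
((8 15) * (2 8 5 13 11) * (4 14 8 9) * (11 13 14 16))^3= ((2 9 4 16 11)(5 14 8 15))^3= (2 16 9 11 4)(5 15 8 14)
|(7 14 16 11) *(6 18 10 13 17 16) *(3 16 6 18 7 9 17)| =11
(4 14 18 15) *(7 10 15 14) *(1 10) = (1 10 15 4 7)(14 18) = [0, 10, 2, 3, 7, 5, 6, 1, 8, 9, 15, 11, 12, 13, 18, 4, 16, 17, 14]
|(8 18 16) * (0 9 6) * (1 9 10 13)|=|(0 10 13 1 9 6)(8 18 16)|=6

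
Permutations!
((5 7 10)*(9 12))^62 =(12)(5 10 7)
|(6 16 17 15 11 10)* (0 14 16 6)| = |(0 14 16 17 15 11 10)| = 7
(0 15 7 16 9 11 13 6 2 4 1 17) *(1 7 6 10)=(0 15 6 2 4 7 16 9 11 13 10 1 17)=[15, 17, 4, 3, 7, 5, 2, 16, 8, 11, 1, 13, 12, 10, 14, 6, 9, 0]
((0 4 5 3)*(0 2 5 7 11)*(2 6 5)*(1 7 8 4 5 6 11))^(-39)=((0 5 3 11)(1 7)(4 8))^(-39)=(0 5 3 11)(1 7)(4 8)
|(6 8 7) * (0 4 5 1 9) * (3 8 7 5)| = |(0 4 3 8 5 1 9)(6 7)| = 14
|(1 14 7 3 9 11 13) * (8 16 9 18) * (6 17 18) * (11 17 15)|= 40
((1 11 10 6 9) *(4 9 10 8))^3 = (1 4 11 9 8)(6 10)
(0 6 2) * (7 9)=(0 6 2)(7 9)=[6, 1, 0, 3, 4, 5, 2, 9, 8, 7]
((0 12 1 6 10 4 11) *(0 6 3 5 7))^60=((0 12 1 3 5 7)(4 11 6 10))^60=(12)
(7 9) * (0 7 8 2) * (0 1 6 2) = (0 7 9 8)(1 6 2) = [7, 6, 1, 3, 4, 5, 2, 9, 0, 8]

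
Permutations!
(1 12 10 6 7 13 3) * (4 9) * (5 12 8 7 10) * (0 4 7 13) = [4, 8, 2, 1, 9, 12, 10, 0, 13, 7, 6, 11, 5, 3] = (0 4 9 7)(1 8 13 3)(5 12)(6 10)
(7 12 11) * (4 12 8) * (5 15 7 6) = [0, 1, 2, 3, 12, 15, 5, 8, 4, 9, 10, 6, 11, 13, 14, 7] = (4 12 11 6 5 15 7 8)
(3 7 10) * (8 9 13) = (3 7 10)(8 9 13) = [0, 1, 2, 7, 4, 5, 6, 10, 9, 13, 3, 11, 12, 8]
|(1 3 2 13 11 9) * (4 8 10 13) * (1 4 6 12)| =|(1 3 2 6 12)(4 8 10 13 11 9)| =30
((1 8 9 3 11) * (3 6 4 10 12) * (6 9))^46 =(1 3 10 6)(4 8 11 12) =((1 8 6 4 10 12 3 11))^46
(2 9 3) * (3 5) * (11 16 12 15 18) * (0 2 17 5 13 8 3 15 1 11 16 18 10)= (0 2 9 13 8 3 17 5 15 10)(1 11 18 16 12)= [2, 11, 9, 17, 4, 15, 6, 7, 3, 13, 0, 18, 1, 8, 14, 10, 12, 5, 16]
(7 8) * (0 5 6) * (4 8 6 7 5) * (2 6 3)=(0 4 8 5 7 3 2 6)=[4, 1, 6, 2, 8, 7, 0, 3, 5]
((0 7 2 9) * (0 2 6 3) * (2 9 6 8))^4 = (9)(0 6 8)(2 7 3)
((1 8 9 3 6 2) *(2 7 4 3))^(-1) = (1 2 9 8)(3 4 7 6)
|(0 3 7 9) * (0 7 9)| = |(0 3 9 7)| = 4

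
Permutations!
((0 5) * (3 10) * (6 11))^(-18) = (11)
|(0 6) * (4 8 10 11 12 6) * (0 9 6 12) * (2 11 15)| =|(0 4 8 10 15 2 11)(6 9)| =14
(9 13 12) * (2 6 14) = [0, 1, 6, 3, 4, 5, 14, 7, 8, 13, 10, 11, 9, 12, 2] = (2 6 14)(9 13 12)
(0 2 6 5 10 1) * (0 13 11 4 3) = [2, 13, 6, 0, 3, 10, 5, 7, 8, 9, 1, 4, 12, 11] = (0 2 6 5 10 1 13 11 4 3)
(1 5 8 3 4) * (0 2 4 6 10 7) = (0 2 4 1 5 8 3 6 10 7) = [2, 5, 4, 6, 1, 8, 10, 0, 3, 9, 7]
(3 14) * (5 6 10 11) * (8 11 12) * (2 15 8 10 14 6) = [0, 1, 15, 6, 4, 2, 14, 7, 11, 9, 12, 5, 10, 13, 3, 8] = (2 15 8 11 5)(3 6 14)(10 12)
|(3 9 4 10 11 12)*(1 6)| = |(1 6)(3 9 4 10 11 12)| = 6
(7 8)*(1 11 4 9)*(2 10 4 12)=(1 11 12 2 10 4 9)(7 8)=[0, 11, 10, 3, 9, 5, 6, 8, 7, 1, 4, 12, 2]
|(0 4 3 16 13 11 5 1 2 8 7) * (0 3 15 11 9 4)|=|(1 2 8 7 3 16 13 9 4 15 11 5)|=12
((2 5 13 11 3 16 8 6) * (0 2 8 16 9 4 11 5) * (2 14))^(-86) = ((16)(0 14 2)(3 9 4 11)(5 13)(6 8))^(-86) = (16)(0 14 2)(3 4)(9 11)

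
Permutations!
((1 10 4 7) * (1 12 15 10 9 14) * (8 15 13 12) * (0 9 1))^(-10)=(15)(0 14 9)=((0 9 14)(4 7 8 15 10)(12 13))^(-10)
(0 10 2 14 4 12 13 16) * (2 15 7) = [10, 1, 14, 3, 12, 5, 6, 2, 8, 9, 15, 11, 13, 16, 4, 7, 0] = (0 10 15 7 2 14 4 12 13 16)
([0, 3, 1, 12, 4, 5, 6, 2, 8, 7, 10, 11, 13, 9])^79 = (1 12 9 2 3 13 7)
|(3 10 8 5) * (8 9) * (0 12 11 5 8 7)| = 8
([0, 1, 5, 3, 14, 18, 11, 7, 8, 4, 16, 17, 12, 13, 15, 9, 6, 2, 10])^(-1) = [0, 1, 17, 3, 9, 2, 16, 7, 8, 15, 18, 6, 12, 13, 4, 14, 10, 11, 5]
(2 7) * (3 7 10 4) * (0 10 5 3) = (0 10 4)(2 5 3 7) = [10, 1, 5, 7, 0, 3, 6, 2, 8, 9, 4]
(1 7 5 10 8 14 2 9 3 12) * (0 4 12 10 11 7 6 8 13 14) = (0 4 12 1 6 8)(2 9 3 10 13 14)(5 11 7) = [4, 6, 9, 10, 12, 11, 8, 5, 0, 3, 13, 7, 1, 14, 2]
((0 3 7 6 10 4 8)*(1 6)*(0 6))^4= ((0 3 7 1)(4 8 6 10))^4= (10)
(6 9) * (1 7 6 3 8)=(1 7 6 9 3 8)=[0, 7, 2, 8, 4, 5, 9, 6, 1, 3]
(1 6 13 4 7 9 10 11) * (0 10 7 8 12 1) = (0 10 11)(1 6 13 4 8 12)(7 9) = [10, 6, 2, 3, 8, 5, 13, 9, 12, 7, 11, 0, 1, 4]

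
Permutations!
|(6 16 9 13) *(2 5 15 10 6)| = 8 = |(2 5 15 10 6 16 9 13)|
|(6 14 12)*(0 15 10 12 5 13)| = 8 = |(0 15 10 12 6 14 5 13)|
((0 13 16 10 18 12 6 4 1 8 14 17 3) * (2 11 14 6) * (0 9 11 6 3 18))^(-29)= ((0 13 16 10)(1 8 3 9 11 14 17 18 12 2 6 4))^(-29)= (0 10 16 13)(1 18 3 2 11 4 17 8 12 9 6 14)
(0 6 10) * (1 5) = [6, 5, 2, 3, 4, 1, 10, 7, 8, 9, 0] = (0 6 10)(1 5)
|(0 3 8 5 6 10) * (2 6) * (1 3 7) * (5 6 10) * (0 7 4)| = 8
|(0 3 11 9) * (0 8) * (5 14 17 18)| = 20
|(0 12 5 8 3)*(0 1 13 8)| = |(0 12 5)(1 13 8 3)| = 12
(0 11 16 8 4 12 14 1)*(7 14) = (0 11 16 8 4 12 7 14 1) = [11, 0, 2, 3, 12, 5, 6, 14, 4, 9, 10, 16, 7, 13, 1, 15, 8]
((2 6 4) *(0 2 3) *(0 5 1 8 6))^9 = ((0 2)(1 8 6 4 3 5))^9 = (0 2)(1 4)(3 8)(5 6)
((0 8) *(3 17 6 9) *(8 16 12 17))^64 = (17)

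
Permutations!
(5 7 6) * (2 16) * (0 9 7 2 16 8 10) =(16)(0 9 7 6 5 2 8 10) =[9, 1, 8, 3, 4, 2, 5, 6, 10, 7, 0, 11, 12, 13, 14, 15, 16]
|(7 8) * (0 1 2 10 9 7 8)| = 6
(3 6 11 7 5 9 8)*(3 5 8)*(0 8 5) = (0 8)(3 6 11 7 5 9) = [8, 1, 2, 6, 4, 9, 11, 5, 0, 3, 10, 7]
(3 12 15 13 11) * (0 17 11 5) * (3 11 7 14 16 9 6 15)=(0 17 7 14 16 9 6 15 13 5)(3 12)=[17, 1, 2, 12, 4, 0, 15, 14, 8, 6, 10, 11, 3, 5, 16, 13, 9, 7]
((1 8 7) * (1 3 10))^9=((1 8 7 3 10))^9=(1 10 3 7 8)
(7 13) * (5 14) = [0, 1, 2, 3, 4, 14, 6, 13, 8, 9, 10, 11, 12, 7, 5] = (5 14)(7 13)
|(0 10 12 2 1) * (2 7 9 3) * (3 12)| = 15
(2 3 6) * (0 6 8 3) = (0 6 2)(3 8) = [6, 1, 0, 8, 4, 5, 2, 7, 3]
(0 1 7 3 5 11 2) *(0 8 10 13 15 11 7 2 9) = (0 1 2 8 10 13 15 11 9)(3 5 7) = [1, 2, 8, 5, 4, 7, 6, 3, 10, 0, 13, 9, 12, 15, 14, 11]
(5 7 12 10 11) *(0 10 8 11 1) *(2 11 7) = (0 10 1)(2 11 5)(7 12 8) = [10, 0, 11, 3, 4, 2, 6, 12, 7, 9, 1, 5, 8]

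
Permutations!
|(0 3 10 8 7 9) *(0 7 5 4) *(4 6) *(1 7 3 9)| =8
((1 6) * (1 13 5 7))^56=(1 6 13 5 7)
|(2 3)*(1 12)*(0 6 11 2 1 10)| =|(0 6 11 2 3 1 12 10)| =8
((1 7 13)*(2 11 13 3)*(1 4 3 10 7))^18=((2 11 13 4 3)(7 10))^18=(2 4 11 3 13)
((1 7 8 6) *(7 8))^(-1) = ((1 8 6))^(-1) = (1 6 8)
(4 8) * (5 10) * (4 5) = (4 8 5 10) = [0, 1, 2, 3, 8, 10, 6, 7, 5, 9, 4]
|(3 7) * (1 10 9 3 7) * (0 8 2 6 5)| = |(0 8 2 6 5)(1 10 9 3)| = 20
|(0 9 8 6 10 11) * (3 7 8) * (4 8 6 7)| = |(0 9 3 4 8 7 6 10 11)| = 9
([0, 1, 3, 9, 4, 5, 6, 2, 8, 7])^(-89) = (2 7 9 3)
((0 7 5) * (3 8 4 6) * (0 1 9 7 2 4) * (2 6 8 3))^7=((0 6 2 4 8)(1 9 7 5))^7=(0 2 8 6 4)(1 5 7 9)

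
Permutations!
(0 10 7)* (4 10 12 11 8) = [12, 1, 2, 3, 10, 5, 6, 0, 4, 9, 7, 8, 11] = (0 12 11 8 4 10 7)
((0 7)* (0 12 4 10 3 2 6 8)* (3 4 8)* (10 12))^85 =(0 7 10 4 12 8)(2 6 3)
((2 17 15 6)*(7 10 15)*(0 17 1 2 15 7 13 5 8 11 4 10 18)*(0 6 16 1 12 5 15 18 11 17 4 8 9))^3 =((0 4 10 7 11 8 17 13 15 16 1 2 12 5 9)(6 18))^3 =(0 7 17 16 12)(1 5 4 11 13)(2 9 10 8 15)(6 18)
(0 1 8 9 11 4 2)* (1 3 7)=[3, 8, 0, 7, 2, 5, 6, 1, 9, 11, 10, 4]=(0 3 7 1 8 9 11 4 2)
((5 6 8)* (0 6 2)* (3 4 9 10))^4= (10)(0 2 5 8 6)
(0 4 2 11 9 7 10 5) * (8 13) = (0 4 2 11 9 7 10 5)(8 13) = [4, 1, 11, 3, 2, 0, 6, 10, 13, 7, 5, 9, 12, 8]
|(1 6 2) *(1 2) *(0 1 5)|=|(0 1 6 5)|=4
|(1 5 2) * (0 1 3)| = |(0 1 5 2 3)| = 5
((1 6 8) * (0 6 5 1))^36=(8)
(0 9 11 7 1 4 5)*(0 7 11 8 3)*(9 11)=(0 11 9 8 3)(1 4 5 7)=[11, 4, 2, 0, 5, 7, 6, 1, 3, 8, 10, 9]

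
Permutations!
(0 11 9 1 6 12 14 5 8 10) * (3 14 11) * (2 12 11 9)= (0 3 14 5 8 10)(1 6 11 2 12 9)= [3, 6, 12, 14, 4, 8, 11, 7, 10, 1, 0, 2, 9, 13, 5]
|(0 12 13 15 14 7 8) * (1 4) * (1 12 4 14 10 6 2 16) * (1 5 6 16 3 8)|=|(0 4 12 13 15 10 16 5 6 2 3 8)(1 14 7)|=12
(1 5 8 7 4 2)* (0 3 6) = (0 3 6)(1 5 8 7 4 2) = [3, 5, 1, 6, 2, 8, 0, 4, 7]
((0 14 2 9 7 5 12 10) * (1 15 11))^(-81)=(15)(0 10 12 5 7 9 2 14)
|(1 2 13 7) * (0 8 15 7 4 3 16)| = 10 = |(0 8 15 7 1 2 13 4 3 16)|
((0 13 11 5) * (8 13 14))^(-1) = (0 5 11 13 8 14)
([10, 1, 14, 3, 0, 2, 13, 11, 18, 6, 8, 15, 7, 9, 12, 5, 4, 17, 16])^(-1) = (0 4 16 18 8 10)(2 5 15 11 7 12 14)(6 9 13)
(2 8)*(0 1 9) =(0 1 9)(2 8) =[1, 9, 8, 3, 4, 5, 6, 7, 2, 0]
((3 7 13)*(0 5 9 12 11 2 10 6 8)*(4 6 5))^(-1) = (0 8 6 4)(2 11 12 9 5 10)(3 13 7)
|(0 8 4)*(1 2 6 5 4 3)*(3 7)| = 9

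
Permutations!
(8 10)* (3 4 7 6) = (3 4 7 6)(8 10) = [0, 1, 2, 4, 7, 5, 3, 6, 10, 9, 8]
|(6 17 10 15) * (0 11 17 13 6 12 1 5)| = |(0 11 17 10 15 12 1 5)(6 13)| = 8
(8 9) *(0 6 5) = (0 6 5)(8 9) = [6, 1, 2, 3, 4, 0, 5, 7, 9, 8]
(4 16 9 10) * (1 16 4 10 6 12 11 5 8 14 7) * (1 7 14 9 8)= (1 16 8 9 6 12 11 5)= [0, 16, 2, 3, 4, 1, 12, 7, 9, 6, 10, 5, 11, 13, 14, 15, 8]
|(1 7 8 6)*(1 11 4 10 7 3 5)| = 6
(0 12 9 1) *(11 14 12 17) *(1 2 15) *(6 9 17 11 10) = (0 11 14 12 17 10 6 9 2 15 1) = [11, 0, 15, 3, 4, 5, 9, 7, 8, 2, 6, 14, 17, 13, 12, 1, 16, 10]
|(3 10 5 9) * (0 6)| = 4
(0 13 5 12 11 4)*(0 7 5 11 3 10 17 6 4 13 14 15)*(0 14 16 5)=(0 16 5 12 3 10 17 6 4 7)(11 13)(14 15)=[16, 1, 2, 10, 7, 12, 4, 0, 8, 9, 17, 13, 3, 11, 15, 14, 5, 6]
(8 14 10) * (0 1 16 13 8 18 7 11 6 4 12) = [1, 16, 2, 3, 12, 5, 4, 11, 14, 9, 18, 6, 0, 8, 10, 15, 13, 17, 7] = (0 1 16 13 8 14 10 18 7 11 6 4 12)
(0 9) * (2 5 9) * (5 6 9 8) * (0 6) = [2, 1, 0, 3, 4, 8, 9, 7, 5, 6] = (0 2)(5 8)(6 9)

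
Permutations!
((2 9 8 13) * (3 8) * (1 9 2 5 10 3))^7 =((1 9)(3 8 13 5 10))^7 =(1 9)(3 13 10 8 5)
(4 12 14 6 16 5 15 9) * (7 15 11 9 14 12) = (4 7 15 14 6 16 5 11 9) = [0, 1, 2, 3, 7, 11, 16, 15, 8, 4, 10, 9, 12, 13, 6, 14, 5]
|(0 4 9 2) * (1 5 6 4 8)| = |(0 8 1 5 6 4 9 2)| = 8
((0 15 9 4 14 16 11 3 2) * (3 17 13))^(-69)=(0 13 16 9 2 17 14 15 3 11 4)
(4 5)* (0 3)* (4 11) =[3, 1, 2, 0, 5, 11, 6, 7, 8, 9, 10, 4] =(0 3)(4 5 11)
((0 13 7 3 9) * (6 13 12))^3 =((0 12 6 13 7 3 9))^3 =(0 13 9 6 3 12 7)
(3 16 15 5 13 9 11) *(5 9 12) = (3 16 15 9 11)(5 13 12) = [0, 1, 2, 16, 4, 13, 6, 7, 8, 11, 10, 3, 5, 12, 14, 9, 15]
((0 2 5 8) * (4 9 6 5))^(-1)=(0 8 5 6 9 4 2)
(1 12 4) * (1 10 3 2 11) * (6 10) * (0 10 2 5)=[10, 12, 11, 5, 6, 0, 2, 7, 8, 9, 3, 1, 4]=(0 10 3 5)(1 12 4 6 2 11)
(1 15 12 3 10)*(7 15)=[0, 7, 2, 10, 4, 5, 6, 15, 8, 9, 1, 11, 3, 13, 14, 12]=(1 7 15 12 3 10)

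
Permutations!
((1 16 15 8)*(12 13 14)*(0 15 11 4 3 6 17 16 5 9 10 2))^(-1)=(0 2 10 9 5 1 8 15)(3 4 11 16 17 6)(12 14 13)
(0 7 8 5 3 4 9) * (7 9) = (0 9)(3 4 7 8 5) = [9, 1, 2, 4, 7, 3, 6, 8, 5, 0]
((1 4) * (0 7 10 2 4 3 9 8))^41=(0 1 7 3 10 9 2 8 4)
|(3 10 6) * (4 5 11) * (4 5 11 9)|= 12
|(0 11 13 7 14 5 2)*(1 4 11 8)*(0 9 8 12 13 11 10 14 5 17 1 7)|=15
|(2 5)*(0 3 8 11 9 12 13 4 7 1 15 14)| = 12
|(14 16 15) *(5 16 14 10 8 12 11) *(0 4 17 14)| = |(0 4 17 14)(5 16 15 10 8 12 11)| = 28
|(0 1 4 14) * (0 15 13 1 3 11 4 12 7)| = |(0 3 11 4 14 15 13 1 12 7)| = 10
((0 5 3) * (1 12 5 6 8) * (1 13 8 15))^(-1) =(0 3 5 12 1 15 6)(8 13)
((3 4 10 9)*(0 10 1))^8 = (0 9 4)(1 10 3)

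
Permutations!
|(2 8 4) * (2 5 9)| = 5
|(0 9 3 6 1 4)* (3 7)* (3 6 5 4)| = |(0 9 7 6 1 3 5 4)| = 8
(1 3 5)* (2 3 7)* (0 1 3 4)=(0 1 7 2 4)(3 5)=[1, 7, 4, 5, 0, 3, 6, 2]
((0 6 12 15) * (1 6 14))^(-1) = ((0 14 1 6 12 15))^(-1) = (0 15 12 6 1 14)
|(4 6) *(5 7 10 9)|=4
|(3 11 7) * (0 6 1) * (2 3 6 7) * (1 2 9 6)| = 15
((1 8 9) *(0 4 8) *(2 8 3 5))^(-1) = (0 1 9 8 2 5 3 4) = ((0 4 3 5 2 8 9 1))^(-1)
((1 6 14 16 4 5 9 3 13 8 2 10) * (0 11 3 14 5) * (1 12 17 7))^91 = ((0 11 3 13 8 2 10 12 17 7 1 6 5 9 14 16 4))^91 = (0 10 5 11 12 9 3 17 14 13 7 16 8 1 4 2 6)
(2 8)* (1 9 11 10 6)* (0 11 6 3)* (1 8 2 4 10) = [11, 9, 2, 0, 10, 5, 8, 7, 4, 6, 3, 1] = (0 11 1 9 6 8 4 10 3)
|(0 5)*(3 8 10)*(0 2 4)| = 12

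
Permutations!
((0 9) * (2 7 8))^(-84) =((0 9)(2 7 8))^(-84) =(9)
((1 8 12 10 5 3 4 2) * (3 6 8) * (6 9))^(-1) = ((1 3 4 2)(5 9 6 8 12 10))^(-1) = (1 2 4 3)(5 10 12 8 6 9)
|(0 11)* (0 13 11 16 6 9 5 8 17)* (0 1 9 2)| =20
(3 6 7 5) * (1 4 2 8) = (1 4 2 8)(3 6 7 5) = [0, 4, 8, 6, 2, 3, 7, 5, 1]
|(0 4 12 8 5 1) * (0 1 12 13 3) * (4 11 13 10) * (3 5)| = 14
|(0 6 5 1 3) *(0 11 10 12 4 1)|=|(0 6 5)(1 3 11 10 12 4)|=6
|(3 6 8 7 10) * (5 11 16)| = |(3 6 8 7 10)(5 11 16)| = 15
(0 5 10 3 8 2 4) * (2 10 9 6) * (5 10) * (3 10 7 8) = (10)(0 7 8 5 9 6 2 4) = [7, 1, 4, 3, 0, 9, 2, 8, 5, 6, 10]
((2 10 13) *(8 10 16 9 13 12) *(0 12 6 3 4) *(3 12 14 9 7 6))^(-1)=((0 14 9 13 2 16 7 6 12 8 10 3 4))^(-1)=(0 4 3 10 8 12 6 7 16 2 13 9 14)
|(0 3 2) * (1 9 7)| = |(0 3 2)(1 9 7)| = 3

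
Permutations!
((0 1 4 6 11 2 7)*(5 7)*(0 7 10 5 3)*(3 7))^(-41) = (0 3 7 2 11 6 4 1)(5 10) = ((0 1 4 6 11 2 7 3)(5 10))^(-41)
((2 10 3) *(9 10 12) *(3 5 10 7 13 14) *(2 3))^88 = (2 13 9)(7 12 14)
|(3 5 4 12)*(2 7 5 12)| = 4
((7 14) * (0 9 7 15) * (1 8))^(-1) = (0 15 14 7 9)(1 8)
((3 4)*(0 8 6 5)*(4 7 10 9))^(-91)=(0 8 6 5)(3 4 9 10 7)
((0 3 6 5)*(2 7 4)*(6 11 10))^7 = ((0 3 11 10 6 5)(2 7 4))^7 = (0 3 11 10 6 5)(2 7 4)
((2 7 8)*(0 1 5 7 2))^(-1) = (0 8 7 5 1)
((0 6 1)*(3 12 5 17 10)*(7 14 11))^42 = (3 5 10 12 17)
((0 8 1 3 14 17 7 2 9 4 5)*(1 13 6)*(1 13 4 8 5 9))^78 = (17)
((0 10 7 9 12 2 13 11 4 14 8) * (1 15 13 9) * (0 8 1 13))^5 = ((0 10 7 13 11 4 14 1 15)(2 9 12))^5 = (0 4 10 14 7 1 13 15 11)(2 12 9)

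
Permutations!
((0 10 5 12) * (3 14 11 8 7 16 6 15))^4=(3 7)(6 11)(8 15)(14 16)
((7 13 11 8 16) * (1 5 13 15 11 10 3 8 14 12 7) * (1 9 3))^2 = (1 13)(3 16)(5 10)(7 11 12 15 14)(8 9)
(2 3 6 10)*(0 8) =(0 8)(2 3 6 10) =[8, 1, 3, 6, 4, 5, 10, 7, 0, 9, 2]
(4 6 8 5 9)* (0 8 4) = (0 8 5 9)(4 6) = [8, 1, 2, 3, 6, 9, 4, 7, 5, 0]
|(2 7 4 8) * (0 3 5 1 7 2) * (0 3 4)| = |(0 4 8 3 5 1 7)| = 7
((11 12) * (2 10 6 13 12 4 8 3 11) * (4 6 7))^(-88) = (2 7 8 11 13)(3 6 12 10 4)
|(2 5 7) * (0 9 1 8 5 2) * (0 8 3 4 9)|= |(1 3 4 9)(5 7 8)|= 12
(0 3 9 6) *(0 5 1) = (0 3 9 6 5 1) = [3, 0, 2, 9, 4, 1, 5, 7, 8, 6]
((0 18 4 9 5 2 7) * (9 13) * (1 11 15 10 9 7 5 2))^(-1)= ((0 18 4 13 7)(1 11 15 10 9 2 5))^(-1)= (0 7 13 4 18)(1 5 2 9 10 15 11)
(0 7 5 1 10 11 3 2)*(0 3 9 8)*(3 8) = (0 7 5 1 10 11 9 3 2 8) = [7, 10, 8, 2, 4, 1, 6, 5, 0, 3, 11, 9]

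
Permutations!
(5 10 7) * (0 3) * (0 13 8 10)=[3, 1, 2, 13, 4, 0, 6, 5, 10, 9, 7, 11, 12, 8]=(0 3 13 8 10 7 5)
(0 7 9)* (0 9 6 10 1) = (0 7 6 10 1) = [7, 0, 2, 3, 4, 5, 10, 6, 8, 9, 1]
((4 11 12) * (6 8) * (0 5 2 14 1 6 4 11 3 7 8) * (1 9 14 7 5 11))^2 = ((0 11 12 1 6)(2 7 8 4 3 5)(9 14))^2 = (14)(0 12 6 11 1)(2 8 3)(4 5 7)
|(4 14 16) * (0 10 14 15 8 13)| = 8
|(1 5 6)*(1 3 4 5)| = |(3 4 5 6)| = 4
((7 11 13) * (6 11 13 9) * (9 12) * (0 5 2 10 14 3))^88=(0 14 2)(3 10 5)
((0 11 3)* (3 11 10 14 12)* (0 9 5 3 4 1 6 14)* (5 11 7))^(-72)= (1 12 6 4 14)(3 7 9 5 11)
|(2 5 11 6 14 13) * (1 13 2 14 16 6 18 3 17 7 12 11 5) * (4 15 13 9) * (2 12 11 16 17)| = |(1 9 4 15 13 14 12 16 6 17 7 11 18 3 2)| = 15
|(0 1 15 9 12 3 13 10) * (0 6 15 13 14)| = |(0 1 13 10 6 15 9 12 3 14)| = 10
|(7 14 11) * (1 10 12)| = 3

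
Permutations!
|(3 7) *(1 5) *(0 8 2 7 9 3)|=4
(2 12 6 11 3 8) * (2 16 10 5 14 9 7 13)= (2 12 6 11 3 8 16 10 5 14 9 7 13)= [0, 1, 12, 8, 4, 14, 11, 13, 16, 7, 5, 3, 6, 2, 9, 15, 10]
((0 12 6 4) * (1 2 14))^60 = (14)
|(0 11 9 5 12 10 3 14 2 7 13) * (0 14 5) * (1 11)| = 4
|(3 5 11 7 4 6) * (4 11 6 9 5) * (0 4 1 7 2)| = |(0 4 9 5 6 3 1 7 11 2)| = 10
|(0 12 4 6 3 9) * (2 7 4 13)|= |(0 12 13 2 7 4 6 3 9)|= 9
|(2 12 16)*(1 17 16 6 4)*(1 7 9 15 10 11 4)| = |(1 17 16 2 12 6)(4 7 9 15 10 11)| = 6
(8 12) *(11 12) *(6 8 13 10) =(6 8 11 12 13 10) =[0, 1, 2, 3, 4, 5, 8, 7, 11, 9, 6, 12, 13, 10]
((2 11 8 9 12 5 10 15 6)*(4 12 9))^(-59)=(2 12 6 4 15 8 10 11 5)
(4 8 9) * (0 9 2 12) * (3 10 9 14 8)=(0 14 8 2 12)(3 10 9 4)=[14, 1, 12, 10, 3, 5, 6, 7, 2, 4, 9, 11, 0, 13, 8]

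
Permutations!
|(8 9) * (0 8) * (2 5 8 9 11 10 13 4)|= 14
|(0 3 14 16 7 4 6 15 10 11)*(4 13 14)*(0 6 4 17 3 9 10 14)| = 10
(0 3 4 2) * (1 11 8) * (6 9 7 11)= (0 3 4 2)(1 6 9 7 11 8)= [3, 6, 0, 4, 2, 5, 9, 11, 1, 7, 10, 8]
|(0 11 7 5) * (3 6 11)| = |(0 3 6 11 7 5)| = 6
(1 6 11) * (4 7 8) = [0, 6, 2, 3, 7, 5, 11, 8, 4, 9, 10, 1] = (1 6 11)(4 7 8)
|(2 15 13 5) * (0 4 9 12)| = 4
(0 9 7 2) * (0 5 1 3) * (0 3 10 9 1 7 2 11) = (0 1 10 9 2 5 7 11) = [1, 10, 5, 3, 4, 7, 6, 11, 8, 2, 9, 0]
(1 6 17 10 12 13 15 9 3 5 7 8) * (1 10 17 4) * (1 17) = (1 6 4 17)(3 5 7 8 10 12 13 15 9) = [0, 6, 2, 5, 17, 7, 4, 8, 10, 3, 12, 11, 13, 15, 14, 9, 16, 1]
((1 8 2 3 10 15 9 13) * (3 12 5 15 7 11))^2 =((1 8 2 12 5 15 9 13)(3 10 7 11))^2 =(1 2 5 9)(3 7)(8 12 15 13)(10 11)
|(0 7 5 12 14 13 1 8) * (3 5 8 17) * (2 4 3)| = 9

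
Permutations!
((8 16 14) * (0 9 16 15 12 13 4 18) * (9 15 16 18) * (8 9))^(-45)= (0 8)(4 18)(9 13)(12 14)(15 16)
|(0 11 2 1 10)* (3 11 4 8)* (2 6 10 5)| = 21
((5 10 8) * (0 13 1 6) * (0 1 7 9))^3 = (0 9 7 13)(1 6)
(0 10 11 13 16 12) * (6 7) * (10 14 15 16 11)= [14, 1, 2, 3, 4, 5, 7, 6, 8, 9, 10, 13, 0, 11, 15, 16, 12]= (0 14 15 16 12)(6 7)(11 13)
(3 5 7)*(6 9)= (3 5 7)(6 9)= [0, 1, 2, 5, 4, 7, 9, 3, 8, 6]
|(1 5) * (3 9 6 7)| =4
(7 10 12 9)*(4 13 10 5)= (4 13 10 12 9 7 5)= [0, 1, 2, 3, 13, 4, 6, 5, 8, 7, 12, 11, 9, 10]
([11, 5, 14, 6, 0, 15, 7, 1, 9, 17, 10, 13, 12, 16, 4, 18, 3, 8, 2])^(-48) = [5, 11, 6, 14, 1, 13, 4, 0, 8, 9, 10, 15, 12, 18, 7, 16, 2, 17, 3]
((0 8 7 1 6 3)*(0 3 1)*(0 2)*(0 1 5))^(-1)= (0 5 6 1 2 7 8)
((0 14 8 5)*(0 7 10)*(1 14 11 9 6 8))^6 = (14)(0 7 8 9)(5 6 11 10) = ((0 11 9 6 8 5 7 10)(1 14))^6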